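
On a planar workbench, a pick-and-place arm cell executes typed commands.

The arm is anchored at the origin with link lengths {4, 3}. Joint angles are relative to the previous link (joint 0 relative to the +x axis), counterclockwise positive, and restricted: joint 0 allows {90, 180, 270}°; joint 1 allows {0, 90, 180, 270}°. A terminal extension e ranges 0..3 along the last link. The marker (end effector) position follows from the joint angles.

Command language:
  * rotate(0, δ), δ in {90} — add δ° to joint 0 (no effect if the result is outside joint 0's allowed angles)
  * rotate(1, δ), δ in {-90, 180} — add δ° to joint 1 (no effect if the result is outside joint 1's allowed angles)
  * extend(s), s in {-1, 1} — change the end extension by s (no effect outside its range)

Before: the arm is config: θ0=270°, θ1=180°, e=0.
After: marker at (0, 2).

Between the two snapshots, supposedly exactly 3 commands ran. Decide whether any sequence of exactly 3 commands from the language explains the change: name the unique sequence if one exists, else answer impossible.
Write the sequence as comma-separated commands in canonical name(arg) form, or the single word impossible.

t0: config: θ0=270°, θ1=180°, e=0
t=1 extend(1) ⇒ config: θ0=270°, θ1=180°, e=1
t=2 extend(1) ⇒ config: θ0=270°, θ1=180°, e=2
t=3 extend(1) ⇒ config: θ0=270°, θ1=180°, e=3
all 125 alternatives checked — unique.

extend(1), extend(1), extend(1)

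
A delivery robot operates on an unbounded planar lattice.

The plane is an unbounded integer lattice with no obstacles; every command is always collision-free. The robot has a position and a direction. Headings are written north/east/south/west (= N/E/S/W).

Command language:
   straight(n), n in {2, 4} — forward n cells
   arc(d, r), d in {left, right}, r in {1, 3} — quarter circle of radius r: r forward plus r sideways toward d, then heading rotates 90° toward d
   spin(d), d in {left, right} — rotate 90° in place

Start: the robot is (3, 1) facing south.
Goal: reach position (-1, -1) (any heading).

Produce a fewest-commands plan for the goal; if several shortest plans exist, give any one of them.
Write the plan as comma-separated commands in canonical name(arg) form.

arc(right, 3), arc(right, 1)

from: (3, 1) facing south
1. arc(right, 3) → (0, -2) facing west
2. arc(right, 1) → (-1, -1) facing north
minimal: 2 command(s), checked below 2.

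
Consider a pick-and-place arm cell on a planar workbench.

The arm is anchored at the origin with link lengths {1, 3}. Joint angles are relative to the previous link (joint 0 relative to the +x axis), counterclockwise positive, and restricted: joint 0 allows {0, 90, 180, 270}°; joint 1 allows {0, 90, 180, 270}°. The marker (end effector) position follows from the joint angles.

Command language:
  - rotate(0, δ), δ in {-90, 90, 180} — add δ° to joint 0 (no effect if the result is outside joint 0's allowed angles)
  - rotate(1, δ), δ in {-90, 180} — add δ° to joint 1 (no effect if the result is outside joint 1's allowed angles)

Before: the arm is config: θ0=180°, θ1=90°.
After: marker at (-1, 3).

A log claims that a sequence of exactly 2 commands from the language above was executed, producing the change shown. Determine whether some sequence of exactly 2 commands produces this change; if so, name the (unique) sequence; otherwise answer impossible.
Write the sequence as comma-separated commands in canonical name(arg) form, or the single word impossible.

begin: config: θ0=180°, θ1=90°
1. rotate(1, -90) → config: θ0=180°, θ1=0°
2. rotate(1, -90) → config: θ0=180°, θ1=270°
uniquely the one of 25 2-step routes that fits.

rotate(1, -90), rotate(1, -90)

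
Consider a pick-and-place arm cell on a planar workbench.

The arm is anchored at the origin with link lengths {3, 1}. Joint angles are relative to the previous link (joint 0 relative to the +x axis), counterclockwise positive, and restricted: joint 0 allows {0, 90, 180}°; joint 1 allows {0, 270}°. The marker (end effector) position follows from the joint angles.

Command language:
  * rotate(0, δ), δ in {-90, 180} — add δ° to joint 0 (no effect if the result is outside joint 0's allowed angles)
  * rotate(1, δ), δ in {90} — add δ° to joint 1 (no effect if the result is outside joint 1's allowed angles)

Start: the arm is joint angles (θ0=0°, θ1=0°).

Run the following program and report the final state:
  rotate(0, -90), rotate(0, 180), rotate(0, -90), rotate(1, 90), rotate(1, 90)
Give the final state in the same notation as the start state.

from: joint angles (θ0=0°, θ1=0°)
[1] after rotate(0, -90): joint angles (θ0=0°, θ1=0°)
[2] after rotate(0, 180): joint angles (θ0=180°, θ1=0°)
[3] after rotate(0, -90): joint angles (θ0=90°, θ1=0°)
[4] after rotate(1, 90): joint angles (θ0=90°, θ1=0°)
[5] after rotate(1, 90): joint angles (θ0=90°, θ1=0°)

joint angles (θ0=90°, θ1=0°)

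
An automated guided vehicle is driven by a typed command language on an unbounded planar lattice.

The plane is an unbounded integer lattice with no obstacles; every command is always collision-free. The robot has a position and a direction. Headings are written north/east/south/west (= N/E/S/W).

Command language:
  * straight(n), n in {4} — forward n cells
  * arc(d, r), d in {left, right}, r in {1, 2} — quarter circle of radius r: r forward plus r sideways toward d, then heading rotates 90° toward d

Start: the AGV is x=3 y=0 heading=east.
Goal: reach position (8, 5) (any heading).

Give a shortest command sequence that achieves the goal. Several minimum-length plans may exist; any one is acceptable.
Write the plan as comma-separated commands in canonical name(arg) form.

t0: x=3 y=0 heading=east
t=1 arc(left, 2) ⇒ x=5 y=2 heading=north
t=2 arc(right, 1) ⇒ x=6 y=3 heading=east
t=3 arc(left, 2) ⇒ x=8 y=5 heading=north
nothing shorter than 3 reaches the goal.

arc(left, 2), arc(right, 1), arc(left, 2)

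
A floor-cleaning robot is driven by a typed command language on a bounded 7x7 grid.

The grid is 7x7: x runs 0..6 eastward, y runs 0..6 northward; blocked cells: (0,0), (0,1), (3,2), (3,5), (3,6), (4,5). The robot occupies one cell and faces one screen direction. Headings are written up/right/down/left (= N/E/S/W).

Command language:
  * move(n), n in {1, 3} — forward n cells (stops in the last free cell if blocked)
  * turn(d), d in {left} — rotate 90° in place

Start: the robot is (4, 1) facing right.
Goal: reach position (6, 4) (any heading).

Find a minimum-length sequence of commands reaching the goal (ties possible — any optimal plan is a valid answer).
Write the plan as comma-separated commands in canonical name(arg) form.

begin: (4, 1) facing right
1. move(3) → (6, 1) facing right
2. turn(left) → (6, 1) facing up
3. move(3) → (6, 4) facing up
no 2-step plan works, so 3 is optimal.

move(3), turn(left), move(3)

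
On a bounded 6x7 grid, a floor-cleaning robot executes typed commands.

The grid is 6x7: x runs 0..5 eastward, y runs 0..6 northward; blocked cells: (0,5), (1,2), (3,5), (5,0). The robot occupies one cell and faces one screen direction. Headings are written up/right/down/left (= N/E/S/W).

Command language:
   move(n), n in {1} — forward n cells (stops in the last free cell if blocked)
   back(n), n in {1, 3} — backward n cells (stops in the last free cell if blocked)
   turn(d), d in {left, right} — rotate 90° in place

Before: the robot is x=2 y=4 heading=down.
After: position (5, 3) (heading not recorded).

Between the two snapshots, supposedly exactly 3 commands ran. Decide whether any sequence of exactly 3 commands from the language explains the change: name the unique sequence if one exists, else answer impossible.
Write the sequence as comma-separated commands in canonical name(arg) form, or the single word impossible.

move(1), turn(right), back(3)

key: order matters: swapping move(1) and back(3) lands elsewhere
start: x=2 y=4 heading=down
[1] after move(1): x=2 y=3 heading=down
[2] after turn(right): x=2 y=3 heading=left
[3] after back(3): x=5 y=3 heading=left
no other 3-command option fits: unique.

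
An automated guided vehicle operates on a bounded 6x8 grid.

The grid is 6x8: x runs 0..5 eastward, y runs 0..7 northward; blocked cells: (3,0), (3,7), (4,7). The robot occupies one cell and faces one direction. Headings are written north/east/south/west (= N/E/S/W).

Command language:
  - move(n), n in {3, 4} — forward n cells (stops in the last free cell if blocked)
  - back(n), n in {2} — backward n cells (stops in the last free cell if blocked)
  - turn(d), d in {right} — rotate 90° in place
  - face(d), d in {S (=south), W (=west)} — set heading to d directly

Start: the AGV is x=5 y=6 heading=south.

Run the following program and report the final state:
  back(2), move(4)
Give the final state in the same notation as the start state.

x=5 y=3 heading=south

initial: x=5 y=6 heading=south
1. back(2) → x=5 y=7 heading=south
2. move(4) → x=5 y=3 heading=south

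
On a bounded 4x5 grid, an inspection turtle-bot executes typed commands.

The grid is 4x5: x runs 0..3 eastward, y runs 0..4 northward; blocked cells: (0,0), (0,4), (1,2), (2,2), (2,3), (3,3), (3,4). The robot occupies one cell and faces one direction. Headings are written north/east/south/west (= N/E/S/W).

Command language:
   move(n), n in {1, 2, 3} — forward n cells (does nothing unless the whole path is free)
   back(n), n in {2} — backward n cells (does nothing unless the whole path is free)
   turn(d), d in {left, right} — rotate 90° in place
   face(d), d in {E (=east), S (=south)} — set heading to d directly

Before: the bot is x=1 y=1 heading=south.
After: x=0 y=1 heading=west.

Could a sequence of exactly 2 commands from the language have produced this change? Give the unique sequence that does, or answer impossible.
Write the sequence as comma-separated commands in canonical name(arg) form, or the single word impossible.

turn(right), move(1)

key: cell and facing (now W) both changed — the 2 commands mix motion and turning
start: x=1 y=1 heading=south
[1] after turn(right): x=1 y=1 heading=west
[2] after move(1): x=0 y=1 heading=west
all 64 alternatives checked — unique.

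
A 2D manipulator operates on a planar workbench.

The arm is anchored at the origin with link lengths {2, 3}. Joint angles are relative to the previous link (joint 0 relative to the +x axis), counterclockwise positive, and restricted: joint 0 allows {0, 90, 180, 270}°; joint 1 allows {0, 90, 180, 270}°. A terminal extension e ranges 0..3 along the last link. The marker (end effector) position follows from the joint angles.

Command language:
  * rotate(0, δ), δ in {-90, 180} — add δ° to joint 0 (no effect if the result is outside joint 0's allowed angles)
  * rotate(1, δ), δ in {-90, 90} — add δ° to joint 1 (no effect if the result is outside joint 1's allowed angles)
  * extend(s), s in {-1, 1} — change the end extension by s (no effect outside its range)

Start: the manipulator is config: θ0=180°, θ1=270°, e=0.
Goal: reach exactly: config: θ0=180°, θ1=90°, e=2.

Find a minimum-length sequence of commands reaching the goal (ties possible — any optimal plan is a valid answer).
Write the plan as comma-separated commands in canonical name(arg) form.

t0: config: θ0=180°, θ1=270°, e=0
step 1 (extend(1)): config: θ0=180°, θ1=270°, e=1
step 2 (extend(1)): config: θ0=180°, θ1=270°, e=2
step 3 (rotate(1, -90)): config: θ0=180°, θ1=180°, e=2
step 4 (rotate(1, -90)): config: θ0=180°, θ1=90°, e=2
nothing shorter than 4 reaches the goal.

extend(1), extend(1), rotate(1, -90), rotate(1, -90)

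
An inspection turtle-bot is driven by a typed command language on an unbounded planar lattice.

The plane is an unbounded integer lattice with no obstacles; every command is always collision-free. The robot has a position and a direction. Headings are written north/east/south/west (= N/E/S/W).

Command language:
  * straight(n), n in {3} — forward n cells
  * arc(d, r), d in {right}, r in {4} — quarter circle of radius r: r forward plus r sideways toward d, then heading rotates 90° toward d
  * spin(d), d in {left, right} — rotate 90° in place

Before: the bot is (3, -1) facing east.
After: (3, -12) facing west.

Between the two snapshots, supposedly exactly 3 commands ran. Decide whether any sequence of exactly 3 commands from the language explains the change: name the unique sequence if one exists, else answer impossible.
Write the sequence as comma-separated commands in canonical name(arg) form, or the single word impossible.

arc(right, 4), straight(3), arc(right, 4)

key: position moved to (3,-12) AND the heading swung to W — translation plus rotation needed
from: (3, -1) facing east
[1] after arc(right, 4): (7, -5) facing south
[2] after straight(3): (7, -8) facing south
[3] after arc(right, 4): (3, -12) facing west
uniquely the one of 64 3-step routes that fits.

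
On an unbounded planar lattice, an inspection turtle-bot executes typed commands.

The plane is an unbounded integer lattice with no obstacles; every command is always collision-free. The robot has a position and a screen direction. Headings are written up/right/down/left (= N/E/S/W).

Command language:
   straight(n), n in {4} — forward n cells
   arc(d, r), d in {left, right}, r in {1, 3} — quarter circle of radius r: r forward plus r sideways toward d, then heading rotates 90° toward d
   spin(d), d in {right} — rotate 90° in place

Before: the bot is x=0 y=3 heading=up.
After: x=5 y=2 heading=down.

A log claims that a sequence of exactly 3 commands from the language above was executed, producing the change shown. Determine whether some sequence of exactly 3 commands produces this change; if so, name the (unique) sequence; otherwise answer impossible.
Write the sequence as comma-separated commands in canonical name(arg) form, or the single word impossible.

key: cell and facing (now S) both changed — the 3 commands mix motion and turning
t0: x=0 y=3 heading=up
step 1 (spin(right)): x=0 y=3 heading=right
step 2 (straight(4)): x=4 y=3 heading=right
step 3 (arc(right, 1)): x=5 y=2 heading=down
no rival 3-sequence matches.

spin(right), straight(4), arc(right, 1)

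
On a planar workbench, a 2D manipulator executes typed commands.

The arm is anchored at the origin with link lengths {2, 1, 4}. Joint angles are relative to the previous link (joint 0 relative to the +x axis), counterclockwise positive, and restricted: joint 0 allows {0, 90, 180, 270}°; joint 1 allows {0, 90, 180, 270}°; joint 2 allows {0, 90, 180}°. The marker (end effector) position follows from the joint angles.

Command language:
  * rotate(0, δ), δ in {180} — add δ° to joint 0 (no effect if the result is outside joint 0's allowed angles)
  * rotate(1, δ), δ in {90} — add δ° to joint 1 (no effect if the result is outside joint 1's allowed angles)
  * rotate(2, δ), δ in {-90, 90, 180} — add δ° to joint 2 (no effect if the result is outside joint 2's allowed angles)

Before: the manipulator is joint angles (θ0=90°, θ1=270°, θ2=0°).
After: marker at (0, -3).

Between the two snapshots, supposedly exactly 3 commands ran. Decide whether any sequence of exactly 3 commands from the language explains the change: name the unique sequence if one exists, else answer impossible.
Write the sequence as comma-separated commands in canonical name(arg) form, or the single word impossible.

initial: joint angles (θ0=90°, θ1=270°, θ2=0°)
1. rotate(1, 90) → joint angles (θ0=90°, θ1=0°, θ2=0°)
2. rotate(1, 90) → joint angles (θ0=90°, θ1=90°, θ2=0°)
3. rotate(1, 90) → joint angles (θ0=90°, θ1=180°, θ2=0°)
all 125 alternatives checked — unique.

rotate(1, 90), rotate(1, 90), rotate(1, 90)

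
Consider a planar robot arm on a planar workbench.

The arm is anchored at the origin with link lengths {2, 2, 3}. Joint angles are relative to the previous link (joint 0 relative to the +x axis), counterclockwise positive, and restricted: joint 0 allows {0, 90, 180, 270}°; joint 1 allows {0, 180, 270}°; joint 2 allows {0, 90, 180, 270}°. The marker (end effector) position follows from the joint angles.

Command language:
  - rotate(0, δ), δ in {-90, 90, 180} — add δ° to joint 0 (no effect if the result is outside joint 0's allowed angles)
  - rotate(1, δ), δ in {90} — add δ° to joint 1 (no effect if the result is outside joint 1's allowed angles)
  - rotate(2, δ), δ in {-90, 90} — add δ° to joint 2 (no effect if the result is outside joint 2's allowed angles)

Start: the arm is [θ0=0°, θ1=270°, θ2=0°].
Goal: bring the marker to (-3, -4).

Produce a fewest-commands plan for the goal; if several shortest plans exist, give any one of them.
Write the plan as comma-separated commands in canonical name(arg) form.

begin: [θ0=0°, θ1=270°, θ2=0°]
1. rotate(0, -90) → [θ0=270°, θ1=270°, θ2=0°]
2. rotate(1, 90) → [θ0=270°, θ1=0°, θ2=0°]
3. rotate(2, -90) → [θ0=270°, θ1=0°, θ2=270°]
minimal: 3 command(s), checked below 3.

rotate(0, -90), rotate(1, 90), rotate(2, -90)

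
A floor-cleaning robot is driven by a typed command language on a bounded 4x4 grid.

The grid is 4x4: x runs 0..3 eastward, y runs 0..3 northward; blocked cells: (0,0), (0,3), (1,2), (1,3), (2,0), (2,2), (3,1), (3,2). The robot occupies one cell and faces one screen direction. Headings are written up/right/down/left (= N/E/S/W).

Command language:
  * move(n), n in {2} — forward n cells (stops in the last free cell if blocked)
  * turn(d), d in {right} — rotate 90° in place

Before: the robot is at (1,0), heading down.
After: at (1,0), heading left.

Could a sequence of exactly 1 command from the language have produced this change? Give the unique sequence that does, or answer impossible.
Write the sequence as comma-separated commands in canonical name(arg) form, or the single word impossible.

turn(right)

key: (1,0) unchanged — the single command moves nothing
t0: at (1,0), heading down
[1] after turn(right): at (1,0), heading left
uniquely the one of 2 1-step routes that fits.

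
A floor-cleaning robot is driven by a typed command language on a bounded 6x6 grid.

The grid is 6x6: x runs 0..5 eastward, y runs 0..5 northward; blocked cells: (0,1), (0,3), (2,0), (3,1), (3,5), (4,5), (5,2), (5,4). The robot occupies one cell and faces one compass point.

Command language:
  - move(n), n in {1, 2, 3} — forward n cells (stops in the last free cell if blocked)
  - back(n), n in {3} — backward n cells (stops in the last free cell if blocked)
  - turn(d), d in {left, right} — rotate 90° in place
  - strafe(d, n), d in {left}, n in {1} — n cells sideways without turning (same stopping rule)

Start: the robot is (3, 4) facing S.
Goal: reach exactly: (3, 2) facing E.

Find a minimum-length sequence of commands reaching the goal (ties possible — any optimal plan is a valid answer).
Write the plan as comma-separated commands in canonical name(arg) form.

move(2), turn(left)

t0: (3, 4) facing S
t=1 move(2) ⇒ (3, 2) facing S
t=2 turn(left) ⇒ (3, 2) facing E
minimal: 2 command(s), checked below 2.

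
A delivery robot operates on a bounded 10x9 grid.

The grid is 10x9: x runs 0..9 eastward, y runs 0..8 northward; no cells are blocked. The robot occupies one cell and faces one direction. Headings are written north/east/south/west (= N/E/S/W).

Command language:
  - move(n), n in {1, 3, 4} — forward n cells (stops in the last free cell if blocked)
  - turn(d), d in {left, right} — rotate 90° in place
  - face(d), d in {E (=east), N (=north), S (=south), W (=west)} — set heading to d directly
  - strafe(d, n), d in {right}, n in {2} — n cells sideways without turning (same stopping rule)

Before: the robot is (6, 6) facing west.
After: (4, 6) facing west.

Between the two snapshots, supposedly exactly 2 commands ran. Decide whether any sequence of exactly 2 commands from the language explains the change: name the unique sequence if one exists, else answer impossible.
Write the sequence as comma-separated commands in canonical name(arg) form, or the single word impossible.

move(1), move(1)

key: heading stays W — no command in the sequence turns
from: (6, 6) facing west
t=1 move(1) ⇒ (5, 6) facing west
t=2 move(1) ⇒ (4, 6) facing west
no rival 2-sequence matches.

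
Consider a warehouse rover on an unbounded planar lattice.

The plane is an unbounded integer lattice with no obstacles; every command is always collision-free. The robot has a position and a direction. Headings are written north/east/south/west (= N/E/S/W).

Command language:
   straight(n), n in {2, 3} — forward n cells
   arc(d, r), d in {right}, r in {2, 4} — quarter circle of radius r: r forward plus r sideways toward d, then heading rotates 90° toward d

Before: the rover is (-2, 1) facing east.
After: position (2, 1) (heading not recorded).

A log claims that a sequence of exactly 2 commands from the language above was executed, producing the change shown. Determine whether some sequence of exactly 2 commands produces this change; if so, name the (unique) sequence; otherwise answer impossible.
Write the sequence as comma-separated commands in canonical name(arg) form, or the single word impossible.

begin: (-2, 1) facing east
t=1 straight(2) ⇒ (0, 1) facing east
t=2 straight(2) ⇒ (2, 1) facing east
uniquely the one of 16 2-step routes that fits.

straight(2), straight(2)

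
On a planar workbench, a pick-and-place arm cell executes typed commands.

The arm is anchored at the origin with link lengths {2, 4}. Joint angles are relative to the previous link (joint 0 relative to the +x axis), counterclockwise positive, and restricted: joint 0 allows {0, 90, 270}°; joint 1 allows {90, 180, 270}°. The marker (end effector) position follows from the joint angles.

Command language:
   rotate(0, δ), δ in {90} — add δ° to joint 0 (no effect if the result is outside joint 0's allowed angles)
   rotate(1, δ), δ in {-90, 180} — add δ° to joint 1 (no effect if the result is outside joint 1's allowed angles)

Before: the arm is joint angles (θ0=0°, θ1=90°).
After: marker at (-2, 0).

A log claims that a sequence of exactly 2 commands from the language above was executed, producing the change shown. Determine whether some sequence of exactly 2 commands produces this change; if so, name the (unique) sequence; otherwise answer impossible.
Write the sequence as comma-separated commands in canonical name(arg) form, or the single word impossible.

rotate(1, 180), rotate(1, -90)

key: order matters: swapping rotate(1, 180) and rotate(1, -90) lands elsewhere
initial: joint angles (θ0=0°, θ1=90°)
1. rotate(1, 180) → joint angles (θ0=0°, θ1=270°)
2. rotate(1, -90) → joint angles (θ0=0°, θ1=180°)
no other 2-command option fits: unique.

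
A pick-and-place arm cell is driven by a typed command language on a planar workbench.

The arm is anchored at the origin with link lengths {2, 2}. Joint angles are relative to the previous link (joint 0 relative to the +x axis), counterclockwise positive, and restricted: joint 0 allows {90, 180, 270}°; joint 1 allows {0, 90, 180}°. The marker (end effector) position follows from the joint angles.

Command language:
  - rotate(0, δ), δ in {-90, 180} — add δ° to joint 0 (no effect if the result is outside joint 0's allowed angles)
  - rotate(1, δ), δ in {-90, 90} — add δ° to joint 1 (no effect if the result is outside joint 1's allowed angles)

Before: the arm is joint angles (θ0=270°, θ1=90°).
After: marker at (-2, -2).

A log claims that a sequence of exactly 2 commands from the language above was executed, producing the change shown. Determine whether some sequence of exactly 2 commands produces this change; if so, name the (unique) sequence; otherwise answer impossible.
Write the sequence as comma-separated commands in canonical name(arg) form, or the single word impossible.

rotate(0, -90), rotate(0, 180)

key: order matters: swapping rotate(0, -90) and rotate(0, 180) lands elsewhere
start: joint angles (θ0=270°, θ1=90°)
step 1 (rotate(0, -90)): joint angles (θ0=180°, θ1=90°)
step 2 (rotate(0, 180)): joint angles (θ0=180°, θ1=90°)
all 16 alternatives checked — unique.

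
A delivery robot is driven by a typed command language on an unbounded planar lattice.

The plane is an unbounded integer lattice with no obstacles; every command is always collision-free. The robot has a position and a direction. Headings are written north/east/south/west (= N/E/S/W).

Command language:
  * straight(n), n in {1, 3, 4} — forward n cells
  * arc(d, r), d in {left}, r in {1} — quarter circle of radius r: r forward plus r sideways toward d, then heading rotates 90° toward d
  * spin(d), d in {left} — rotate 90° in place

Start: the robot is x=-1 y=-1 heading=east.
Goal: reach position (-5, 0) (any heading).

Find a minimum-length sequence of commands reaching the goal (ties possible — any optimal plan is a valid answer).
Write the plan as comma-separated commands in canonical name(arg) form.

spin(left), arc(left, 1), straight(3)

initial: x=-1 y=-1 heading=east
1. spin(left) → x=-1 y=-1 heading=north
2. arc(left, 1) → x=-2 y=0 heading=west
3. straight(3) → x=-5 y=0 heading=west
nothing shorter than 3 reaches the goal.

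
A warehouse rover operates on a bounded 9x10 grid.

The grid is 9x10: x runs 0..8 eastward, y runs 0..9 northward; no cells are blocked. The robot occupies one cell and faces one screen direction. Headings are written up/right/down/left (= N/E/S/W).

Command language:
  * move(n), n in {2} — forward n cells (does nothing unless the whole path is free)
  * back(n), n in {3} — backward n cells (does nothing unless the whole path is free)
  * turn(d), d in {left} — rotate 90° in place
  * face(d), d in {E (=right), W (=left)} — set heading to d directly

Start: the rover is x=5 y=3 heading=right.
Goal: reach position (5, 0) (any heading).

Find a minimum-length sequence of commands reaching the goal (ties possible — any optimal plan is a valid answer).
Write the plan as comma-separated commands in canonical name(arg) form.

turn(left), back(3)

from: x=5 y=3 heading=right
1. turn(left) → x=5 y=3 heading=up
2. back(3) → x=5 y=0 heading=up
minimal: 2 command(s), checked below 2.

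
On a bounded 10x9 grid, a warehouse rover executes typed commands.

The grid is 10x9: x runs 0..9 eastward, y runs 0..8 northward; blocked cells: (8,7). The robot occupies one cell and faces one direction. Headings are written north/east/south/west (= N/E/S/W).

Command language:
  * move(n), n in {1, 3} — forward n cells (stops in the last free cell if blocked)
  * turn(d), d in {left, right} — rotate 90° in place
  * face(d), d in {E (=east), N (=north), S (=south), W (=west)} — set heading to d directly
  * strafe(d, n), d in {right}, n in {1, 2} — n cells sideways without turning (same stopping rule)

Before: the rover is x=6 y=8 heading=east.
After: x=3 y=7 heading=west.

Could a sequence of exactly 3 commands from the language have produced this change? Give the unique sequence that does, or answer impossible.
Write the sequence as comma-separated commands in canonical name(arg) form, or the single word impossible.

strafe(right, 1), face(W), move(3)

key: order matters: swapping strafe(right, 1) and move(3) lands elsewhere
from: x=6 y=8 heading=east
[1] after strafe(right, 1): x=6 y=7 heading=east
[2] after face(W): x=6 y=7 heading=west
[3] after move(3): x=3 y=7 heading=west
no rival 3-sequence matches.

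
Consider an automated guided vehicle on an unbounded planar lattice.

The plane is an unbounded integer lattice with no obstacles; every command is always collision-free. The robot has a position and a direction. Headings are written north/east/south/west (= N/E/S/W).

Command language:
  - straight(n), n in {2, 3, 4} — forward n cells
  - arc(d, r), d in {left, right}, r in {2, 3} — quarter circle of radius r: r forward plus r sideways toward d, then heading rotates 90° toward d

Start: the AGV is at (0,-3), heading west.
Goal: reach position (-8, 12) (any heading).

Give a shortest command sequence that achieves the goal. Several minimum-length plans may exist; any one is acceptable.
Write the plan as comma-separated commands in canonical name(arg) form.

arc(right, 3), arc(left, 3), arc(right, 2), straight(3), straight(4)

t0: at (0,-3), heading west
step 1 (arc(right, 3)): at (-3,0), heading north
step 2 (arc(left, 3)): at (-6,3), heading west
step 3 (arc(right, 2)): at (-8,5), heading north
step 4 (straight(3)): at (-8,8), heading north
step 5 (straight(4)): at (-8,12), heading north
nothing shorter than 5 reaches the goal.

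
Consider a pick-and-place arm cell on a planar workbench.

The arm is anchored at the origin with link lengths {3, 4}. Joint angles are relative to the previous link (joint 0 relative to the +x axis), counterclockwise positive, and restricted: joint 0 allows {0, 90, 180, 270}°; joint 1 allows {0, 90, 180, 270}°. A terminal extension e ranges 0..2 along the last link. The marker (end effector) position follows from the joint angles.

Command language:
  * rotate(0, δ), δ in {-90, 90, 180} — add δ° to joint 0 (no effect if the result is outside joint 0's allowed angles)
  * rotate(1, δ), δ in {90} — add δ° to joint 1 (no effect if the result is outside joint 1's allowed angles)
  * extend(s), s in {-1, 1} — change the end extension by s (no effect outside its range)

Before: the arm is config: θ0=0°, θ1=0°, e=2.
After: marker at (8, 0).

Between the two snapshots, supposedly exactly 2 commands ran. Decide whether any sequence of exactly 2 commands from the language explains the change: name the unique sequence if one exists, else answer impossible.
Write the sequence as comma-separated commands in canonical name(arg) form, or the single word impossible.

extend(1), extend(-1)

key: order matters: swapping extend(1) and extend(-1) lands elsewhere
initial: config: θ0=0°, θ1=0°, e=2
1. extend(1) → config: θ0=0°, θ1=0°, e=2
2. extend(-1) → config: θ0=0°, θ1=0°, e=1
uniquely the one of 36 2-step routes that fits.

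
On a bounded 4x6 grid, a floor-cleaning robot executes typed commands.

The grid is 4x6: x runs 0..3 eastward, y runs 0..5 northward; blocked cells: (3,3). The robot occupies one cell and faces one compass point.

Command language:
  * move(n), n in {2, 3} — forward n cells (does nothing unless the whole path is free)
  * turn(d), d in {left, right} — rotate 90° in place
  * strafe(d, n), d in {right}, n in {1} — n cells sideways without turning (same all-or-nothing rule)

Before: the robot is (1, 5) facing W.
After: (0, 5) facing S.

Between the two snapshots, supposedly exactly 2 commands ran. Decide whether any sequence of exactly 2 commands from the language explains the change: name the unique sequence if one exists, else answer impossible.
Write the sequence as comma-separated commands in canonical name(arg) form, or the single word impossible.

key: order matters: swapping turn(left) and strafe(right, 1) lands elsewhere
initial: (1, 5) facing W
[1] after turn(left): (1, 5) facing S
[2] after strafe(right, 1): (0, 5) facing S
all 25 alternatives checked — unique.

turn(left), strafe(right, 1)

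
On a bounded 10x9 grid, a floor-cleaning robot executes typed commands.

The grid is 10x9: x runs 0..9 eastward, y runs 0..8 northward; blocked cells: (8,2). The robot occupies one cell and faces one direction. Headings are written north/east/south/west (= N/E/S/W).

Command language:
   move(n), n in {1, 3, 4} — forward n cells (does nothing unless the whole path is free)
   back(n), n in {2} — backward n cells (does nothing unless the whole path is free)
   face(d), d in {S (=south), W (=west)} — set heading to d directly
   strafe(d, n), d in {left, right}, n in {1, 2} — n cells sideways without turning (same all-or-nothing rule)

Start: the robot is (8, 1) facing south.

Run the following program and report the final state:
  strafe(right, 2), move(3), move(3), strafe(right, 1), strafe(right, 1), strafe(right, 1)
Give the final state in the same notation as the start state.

(3, 1) facing south

t0: (8, 1) facing south
step 1 (strafe(right, 2)): (6, 1) facing south
step 2 (move(3)): (6, 1) facing south
step 3 (move(3)): (6, 1) facing south
step 4 (strafe(right, 1)): (5, 1) facing south
step 5 (strafe(right, 1)): (4, 1) facing south
step 6 (strafe(right, 1)): (3, 1) facing south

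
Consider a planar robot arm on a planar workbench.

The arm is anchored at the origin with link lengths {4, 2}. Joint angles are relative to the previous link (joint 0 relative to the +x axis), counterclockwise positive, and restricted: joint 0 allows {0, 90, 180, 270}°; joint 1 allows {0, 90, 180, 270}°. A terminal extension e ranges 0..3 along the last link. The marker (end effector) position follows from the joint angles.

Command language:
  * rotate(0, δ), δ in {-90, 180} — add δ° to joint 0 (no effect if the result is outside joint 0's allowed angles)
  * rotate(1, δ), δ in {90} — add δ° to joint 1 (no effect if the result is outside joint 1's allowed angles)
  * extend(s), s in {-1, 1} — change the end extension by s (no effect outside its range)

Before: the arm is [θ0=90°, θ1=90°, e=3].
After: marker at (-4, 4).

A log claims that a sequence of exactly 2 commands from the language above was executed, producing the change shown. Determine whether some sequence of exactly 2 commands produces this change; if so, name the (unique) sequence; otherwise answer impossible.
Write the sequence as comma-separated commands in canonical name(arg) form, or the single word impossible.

extend(1), extend(-1)

key: order matters: swapping extend(1) and extend(-1) lands elsewhere
initial: [θ0=90°, θ1=90°, e=3]
t=1 extend(1) ⇒ [θ0=90°, θ1=90°, e=3]
t=2 extend(-1) ⇒ [θ0=90°, θ1=90°, e=2]
uniquely the one of 25 2-step routes that fits.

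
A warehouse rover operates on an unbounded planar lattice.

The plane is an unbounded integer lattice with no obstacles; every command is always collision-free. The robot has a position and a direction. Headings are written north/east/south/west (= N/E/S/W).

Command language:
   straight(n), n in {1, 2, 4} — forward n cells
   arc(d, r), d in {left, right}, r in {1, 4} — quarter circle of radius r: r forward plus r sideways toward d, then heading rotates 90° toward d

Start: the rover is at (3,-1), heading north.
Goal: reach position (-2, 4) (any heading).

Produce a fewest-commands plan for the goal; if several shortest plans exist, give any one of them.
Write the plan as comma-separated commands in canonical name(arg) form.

t0: at (3,-1), heading north
step 1 (arc(left, 4)): at (-1,3), heading west
step 2 (arc(right, 1)): at (-2,4), heading north
shorter routes all fall short; 2 is best.

arc(left, 4), arc(right, 1)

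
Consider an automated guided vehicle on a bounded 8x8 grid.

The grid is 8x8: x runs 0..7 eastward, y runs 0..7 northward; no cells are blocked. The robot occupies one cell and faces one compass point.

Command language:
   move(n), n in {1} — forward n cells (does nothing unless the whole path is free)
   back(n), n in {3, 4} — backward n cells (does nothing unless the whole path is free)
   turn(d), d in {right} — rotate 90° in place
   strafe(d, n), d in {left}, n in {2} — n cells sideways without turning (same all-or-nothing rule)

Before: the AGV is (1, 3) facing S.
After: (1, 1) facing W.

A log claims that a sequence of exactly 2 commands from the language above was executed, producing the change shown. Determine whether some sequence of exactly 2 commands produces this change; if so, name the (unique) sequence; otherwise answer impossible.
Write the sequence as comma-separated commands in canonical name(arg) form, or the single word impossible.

key: order matters: swapping turn(right) and strafe(left, 2) lands elsewhere
from: (1, 3) facing S
step 1 (turn(right)): (1, 3) facing W
step 2 (strafe(left, 2)): (1, 1) facing W
no other 2-command option fits: unique.

turn(right), strafe(left, 2)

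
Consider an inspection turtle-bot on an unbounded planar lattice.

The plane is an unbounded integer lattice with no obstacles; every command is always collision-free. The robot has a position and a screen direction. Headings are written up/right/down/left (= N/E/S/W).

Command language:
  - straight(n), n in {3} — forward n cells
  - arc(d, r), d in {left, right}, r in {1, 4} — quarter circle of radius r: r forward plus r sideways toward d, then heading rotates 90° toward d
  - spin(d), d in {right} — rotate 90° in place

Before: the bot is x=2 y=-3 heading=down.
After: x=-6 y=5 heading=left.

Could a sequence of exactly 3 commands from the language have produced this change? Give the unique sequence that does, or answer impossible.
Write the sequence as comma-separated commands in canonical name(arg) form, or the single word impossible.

key: order matters: swapping spin(right) and arc(left, 4) lands elsewhere
initial: x=2 y=-3 heading=down
t=1 spin(right) ⇒ x=2 y=-3 heading=left
t=2 arc(right, 4) ⇒ x=-2 y=1 heading=up
t=3 arc(left, 4) ⇒ x=-6 y=5 heading=left
all 216 alternatives checked — unique.

spin(right), arc(right, 4), arc(left, 4)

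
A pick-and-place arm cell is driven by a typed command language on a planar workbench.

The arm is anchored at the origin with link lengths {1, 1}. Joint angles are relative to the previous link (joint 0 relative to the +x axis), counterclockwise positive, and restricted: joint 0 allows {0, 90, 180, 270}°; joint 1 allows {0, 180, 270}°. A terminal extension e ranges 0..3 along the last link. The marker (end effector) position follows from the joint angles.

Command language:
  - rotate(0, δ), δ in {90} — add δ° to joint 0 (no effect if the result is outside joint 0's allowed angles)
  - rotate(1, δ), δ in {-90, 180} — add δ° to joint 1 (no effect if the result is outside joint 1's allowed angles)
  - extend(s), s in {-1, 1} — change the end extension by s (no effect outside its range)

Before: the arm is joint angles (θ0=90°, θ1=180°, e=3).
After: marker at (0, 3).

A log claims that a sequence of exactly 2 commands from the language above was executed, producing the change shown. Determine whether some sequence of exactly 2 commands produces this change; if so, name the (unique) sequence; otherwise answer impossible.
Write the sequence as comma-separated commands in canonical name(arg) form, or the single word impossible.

rotate(0, 90), rotate(0, 90)

t0: joint angles (θ0=90°, θ1=180°, e=3)
1. rotate(0, 90) → joint angles (θ0=180°, θ1=180°, e=3)
2. rotate(0, 90) → joint angles (θ0=270°, θ1=180°, e=3)
no other 2-command option fits: unique.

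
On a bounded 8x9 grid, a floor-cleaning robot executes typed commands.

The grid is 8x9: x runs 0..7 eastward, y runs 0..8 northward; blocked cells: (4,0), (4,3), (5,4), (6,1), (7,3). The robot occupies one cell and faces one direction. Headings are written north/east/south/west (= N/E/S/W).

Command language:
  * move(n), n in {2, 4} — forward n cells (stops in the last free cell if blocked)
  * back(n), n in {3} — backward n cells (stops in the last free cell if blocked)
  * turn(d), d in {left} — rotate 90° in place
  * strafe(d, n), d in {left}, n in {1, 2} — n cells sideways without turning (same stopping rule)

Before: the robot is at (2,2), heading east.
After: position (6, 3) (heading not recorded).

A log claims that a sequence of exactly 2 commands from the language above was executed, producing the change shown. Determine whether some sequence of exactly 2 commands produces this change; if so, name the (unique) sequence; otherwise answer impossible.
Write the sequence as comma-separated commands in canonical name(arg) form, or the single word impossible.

key: running strafe(left, 1) before move(4) would end elsewhere — order is forced
t0: at (2,2), heading east
t=1 move(4) ⇒ at (6,2), heading east
t=2 strafe(left, 1) ⇒ at (6,3), heading east
all 36 alternatives checked — unique.

move(4), strafe(left, 1)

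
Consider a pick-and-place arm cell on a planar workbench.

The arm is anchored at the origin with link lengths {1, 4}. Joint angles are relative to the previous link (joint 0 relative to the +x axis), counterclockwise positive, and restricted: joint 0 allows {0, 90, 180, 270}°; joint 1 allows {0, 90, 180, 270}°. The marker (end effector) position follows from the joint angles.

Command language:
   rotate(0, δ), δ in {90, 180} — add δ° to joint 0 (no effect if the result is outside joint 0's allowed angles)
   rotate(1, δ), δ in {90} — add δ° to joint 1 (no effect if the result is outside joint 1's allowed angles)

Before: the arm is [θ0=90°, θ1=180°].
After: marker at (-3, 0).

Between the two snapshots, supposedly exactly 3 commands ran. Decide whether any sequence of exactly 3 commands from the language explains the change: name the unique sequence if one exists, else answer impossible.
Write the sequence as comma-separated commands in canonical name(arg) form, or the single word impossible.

initial: [θ0=90°, θ1=180°]
1. rotate(0, 90) → [θ0=180°, θ1=180°]
2. rotate(0, 90) → [θ0=270°, θ1=180°]
3. rotate(0, 90) → [θ0=0°, θ1=180°]
no rival 3-sequence matches.

rotate(0, 90), rotate(0, 90), rotate(0, 90)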